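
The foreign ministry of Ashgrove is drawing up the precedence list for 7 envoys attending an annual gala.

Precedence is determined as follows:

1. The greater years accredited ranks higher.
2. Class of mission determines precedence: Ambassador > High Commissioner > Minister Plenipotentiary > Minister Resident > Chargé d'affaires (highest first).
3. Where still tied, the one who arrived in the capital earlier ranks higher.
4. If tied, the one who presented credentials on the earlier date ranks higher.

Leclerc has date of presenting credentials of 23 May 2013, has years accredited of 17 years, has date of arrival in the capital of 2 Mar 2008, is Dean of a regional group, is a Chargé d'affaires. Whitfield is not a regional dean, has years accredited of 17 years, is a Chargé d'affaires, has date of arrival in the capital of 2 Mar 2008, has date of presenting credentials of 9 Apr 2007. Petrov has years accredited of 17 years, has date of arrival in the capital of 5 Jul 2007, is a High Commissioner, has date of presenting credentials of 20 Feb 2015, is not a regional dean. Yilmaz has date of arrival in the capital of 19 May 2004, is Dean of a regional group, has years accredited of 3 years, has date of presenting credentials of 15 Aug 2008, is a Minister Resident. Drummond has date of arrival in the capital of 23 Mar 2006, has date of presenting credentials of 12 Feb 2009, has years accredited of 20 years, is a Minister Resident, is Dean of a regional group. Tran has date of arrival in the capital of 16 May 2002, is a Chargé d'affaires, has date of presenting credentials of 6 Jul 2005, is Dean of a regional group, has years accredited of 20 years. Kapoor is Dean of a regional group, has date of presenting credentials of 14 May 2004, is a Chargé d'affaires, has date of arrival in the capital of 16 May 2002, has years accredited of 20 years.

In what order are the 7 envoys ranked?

By years accredited (higher first): Drummond, Kapoor and Tran (each 20 years); then Petrov, Whitfield and Leclerc (each 17 years); then Yilmaz (3 years).
Among Drummond, Kapoor and Tran, by class of mission: Drummond (Minister Resident) before Kapoor and Tran (Chargé d'affaires).
Kapoor and Tran both have date of arrival in the capital 16 May 2002, so the next rule applies.
Among Kapoor and Tran, by date of presenting credentials (earlier first): Kapoor (14 May 2004) before Tran (6 Jul 2005).
Among Petrov, Whitfield and Leclerc, by class of mission: Petrov (High Commissioner) before Whitfield and Leclerc (Chargé d'affaires).
Whitfield and Leclerc both have date of arrival in the capital 2 Mar 2008, so the next rule applies.
Among Whitfield and Leclerc, by date of presenting credentials (earlier first): Whitfield (9 Apr 2007) before Leclerc (23 May 2013).
Full order: Drummond, Kapoor, Tran, Petrov, Whitfield, Leclerc, Yilmaz.

Drummond, Kapoor, Tran, Petrov, Whitfield, Leclerc, Yilmaz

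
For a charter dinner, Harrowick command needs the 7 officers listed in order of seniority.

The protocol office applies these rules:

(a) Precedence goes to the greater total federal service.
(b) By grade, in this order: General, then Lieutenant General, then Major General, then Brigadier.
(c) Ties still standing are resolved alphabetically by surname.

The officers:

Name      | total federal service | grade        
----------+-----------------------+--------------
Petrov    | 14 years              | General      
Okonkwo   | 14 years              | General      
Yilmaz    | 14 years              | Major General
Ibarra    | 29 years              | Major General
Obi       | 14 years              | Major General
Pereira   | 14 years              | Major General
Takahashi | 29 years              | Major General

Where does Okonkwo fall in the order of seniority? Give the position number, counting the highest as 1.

By total federal service (higher first): Ibarra and Takahashi (both 29 years); then Okonkwo, Petrov, Obi, Pereira and Yilmaz (each 14 years).
Ibarra and Takahashi are each Major General, so the next rule applies.
Among Ibarra and Takahashi, alphabetically by surname: Ibarra before Takahashi.
Among Okonkwo, Petrov, Obi, Pereira and Yilmaz, by grade: Okonkwo and Petrov (General) before Obi, Pereira and Yilmaz (Major General).
Among Okonkwo and Petrov, alphabetically by surname: Okonkwo before Petrov.
Among Obi, Pereira and Yilmaz, alphabetically by surname: Obi before Pereira before Yilmaz.
Order: Ibarra, Takahashi, Okonkwo, Petrov, Obi, Pereira, Yilmaz. So position 3.

3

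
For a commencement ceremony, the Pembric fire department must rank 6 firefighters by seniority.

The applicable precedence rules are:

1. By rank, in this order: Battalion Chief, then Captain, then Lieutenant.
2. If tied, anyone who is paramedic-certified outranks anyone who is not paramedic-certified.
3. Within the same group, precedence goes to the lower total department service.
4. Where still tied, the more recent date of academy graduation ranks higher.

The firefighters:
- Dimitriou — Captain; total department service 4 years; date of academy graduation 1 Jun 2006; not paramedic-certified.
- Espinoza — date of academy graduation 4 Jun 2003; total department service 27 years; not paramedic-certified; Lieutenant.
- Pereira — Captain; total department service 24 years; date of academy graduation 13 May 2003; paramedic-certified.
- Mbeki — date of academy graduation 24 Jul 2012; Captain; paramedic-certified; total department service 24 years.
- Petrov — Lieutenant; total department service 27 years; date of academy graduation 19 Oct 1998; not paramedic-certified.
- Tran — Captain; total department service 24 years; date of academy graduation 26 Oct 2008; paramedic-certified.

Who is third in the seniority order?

Pereira

By rank: Mbeki, Tran, Pereira and Dimitriou (Captain); then Espinoza and Petrov (Lieutenant).
Among Mbeki, Tran, Pereira and Dimitriou, paramedic-certified before not paramedic-certified: Mbeki, Tran and Pereira (paramedic-certified) before Dimitriou (not paramedic-certified).
Mbeki, Tran and Pereira all have total department service 24 years, so the next rule applies.
Among Mbeki, Tran and Pereira, by date of academy graduation (later first): Mbeki (24 Jul 2012) before Tran (26 Oct 2008) before Pereira (13 May 2003).
Espinoza and Petrov are each not paramedic-certified, so the next rule applies.
Espinoza and Petrov both have total department service 27 years, so the next rule applies.
Among Espinoza and Petrov, by date of academy graduation (later first): Espinoza (4 Jun 2003) before Petrov (19 Oct 1998).
Order: Mbeki, Tran, Pereira, Dimitriou, Espinoza, Petrov.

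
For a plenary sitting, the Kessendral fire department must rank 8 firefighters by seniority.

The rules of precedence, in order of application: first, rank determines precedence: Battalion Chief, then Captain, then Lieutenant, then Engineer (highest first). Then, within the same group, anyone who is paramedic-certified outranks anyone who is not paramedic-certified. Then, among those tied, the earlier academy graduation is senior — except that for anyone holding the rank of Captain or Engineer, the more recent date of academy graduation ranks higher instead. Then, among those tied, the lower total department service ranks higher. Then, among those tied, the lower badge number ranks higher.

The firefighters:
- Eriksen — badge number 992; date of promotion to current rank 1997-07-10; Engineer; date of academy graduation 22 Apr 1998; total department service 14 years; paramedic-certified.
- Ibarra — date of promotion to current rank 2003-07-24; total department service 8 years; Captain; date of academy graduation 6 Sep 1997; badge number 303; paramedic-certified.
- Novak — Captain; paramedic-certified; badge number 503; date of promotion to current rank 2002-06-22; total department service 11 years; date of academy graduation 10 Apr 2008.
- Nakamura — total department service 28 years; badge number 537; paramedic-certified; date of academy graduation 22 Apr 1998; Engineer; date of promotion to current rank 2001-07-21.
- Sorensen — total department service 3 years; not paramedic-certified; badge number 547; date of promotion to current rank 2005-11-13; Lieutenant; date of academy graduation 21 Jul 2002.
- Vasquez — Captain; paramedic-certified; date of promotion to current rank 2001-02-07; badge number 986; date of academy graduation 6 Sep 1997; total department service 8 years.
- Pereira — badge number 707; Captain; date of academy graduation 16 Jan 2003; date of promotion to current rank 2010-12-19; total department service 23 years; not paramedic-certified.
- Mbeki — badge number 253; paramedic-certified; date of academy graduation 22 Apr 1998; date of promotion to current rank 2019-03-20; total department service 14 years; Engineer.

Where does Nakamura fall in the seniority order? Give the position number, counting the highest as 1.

8

By rank: Novak, Ibarra, Vasquez and Pereira (Captain); then Sorensen (Lieutenant); then Mbeki, Eriksen and Nakamura (Engineer).
Among Novak, Ibarra, Vasquez and Pereira, paramedic-certified before not paramedic-certified: Novak, Ibarra and Vasquez (paramedic-certified) before Pereira (not paramedic-certified).
Among Novak, Ibarra and Vasquez, by date of academy graduation (later first) (reversed rule for this group): Novak (10 Apr 2008) before Ibarra and Vasquez (6 Sep 1997).
Ibarra and Vasquez both have total department service 8 years, so the next rule applies.
Among Ibarra and Vasquez, by badge number (lower first): Ibarra (303) before Vasquez (986).
Mbeki, Eriksen and Nakamura are each paramedic-certified, so the next rule applies.
Mbeki, Eriksen and Nakamura all have date of academy graduation 22 Apr 1998, so the next rule applies.
Among Mbeki, Eriksen and Nakamura, by total department service (lower first): Mbeki and Eriksen (14 years) before Nakamura (28 years).
Among Mbeki and Eriksen, by badge number (lower first): Mbeki (253) before Eriksen (992).
Order: Novak, Ibarra, Vasquez, Pereira, Sorensen, Mbeki, Eriksen, Nakamura. So position 8.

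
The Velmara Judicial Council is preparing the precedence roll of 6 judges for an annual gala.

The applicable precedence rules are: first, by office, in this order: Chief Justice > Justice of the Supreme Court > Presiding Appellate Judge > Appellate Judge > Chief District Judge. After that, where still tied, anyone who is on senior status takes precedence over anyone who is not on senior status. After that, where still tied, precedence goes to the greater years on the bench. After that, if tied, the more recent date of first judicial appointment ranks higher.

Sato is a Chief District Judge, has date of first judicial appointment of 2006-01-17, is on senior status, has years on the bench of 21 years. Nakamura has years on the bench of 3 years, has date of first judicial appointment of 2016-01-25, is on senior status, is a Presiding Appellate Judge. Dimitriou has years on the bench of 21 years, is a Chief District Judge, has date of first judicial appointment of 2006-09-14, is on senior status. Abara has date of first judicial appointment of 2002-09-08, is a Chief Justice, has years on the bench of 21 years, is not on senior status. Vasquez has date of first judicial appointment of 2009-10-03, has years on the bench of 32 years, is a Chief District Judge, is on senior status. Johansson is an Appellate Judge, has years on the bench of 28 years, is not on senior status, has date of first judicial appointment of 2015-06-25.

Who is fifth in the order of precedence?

By office: Abara (Chief Justice); then Nakamura (Presiding Appellate Judge); then Johansson (Appellate Judge); then Vasquez, Dimitriou and Sato (Chief District Judge).
Vasquez, Dimitriou and Sato are each on senior status, so the next rule applies.
Among Vasquez, Dimitriou and Sato, by years on the bench (higher first): Vasquez (32 years) before Dimitriou and Sato (21 years).
Among Dimitriou and Sato, by date of first judicial appointment (later first): Dimitriou (2006-09-14) before Sato (2006-01-17).
Order: Abara, Nakamura, Johansson, Vasquez, Dimitriou, Sato.

Dimitriou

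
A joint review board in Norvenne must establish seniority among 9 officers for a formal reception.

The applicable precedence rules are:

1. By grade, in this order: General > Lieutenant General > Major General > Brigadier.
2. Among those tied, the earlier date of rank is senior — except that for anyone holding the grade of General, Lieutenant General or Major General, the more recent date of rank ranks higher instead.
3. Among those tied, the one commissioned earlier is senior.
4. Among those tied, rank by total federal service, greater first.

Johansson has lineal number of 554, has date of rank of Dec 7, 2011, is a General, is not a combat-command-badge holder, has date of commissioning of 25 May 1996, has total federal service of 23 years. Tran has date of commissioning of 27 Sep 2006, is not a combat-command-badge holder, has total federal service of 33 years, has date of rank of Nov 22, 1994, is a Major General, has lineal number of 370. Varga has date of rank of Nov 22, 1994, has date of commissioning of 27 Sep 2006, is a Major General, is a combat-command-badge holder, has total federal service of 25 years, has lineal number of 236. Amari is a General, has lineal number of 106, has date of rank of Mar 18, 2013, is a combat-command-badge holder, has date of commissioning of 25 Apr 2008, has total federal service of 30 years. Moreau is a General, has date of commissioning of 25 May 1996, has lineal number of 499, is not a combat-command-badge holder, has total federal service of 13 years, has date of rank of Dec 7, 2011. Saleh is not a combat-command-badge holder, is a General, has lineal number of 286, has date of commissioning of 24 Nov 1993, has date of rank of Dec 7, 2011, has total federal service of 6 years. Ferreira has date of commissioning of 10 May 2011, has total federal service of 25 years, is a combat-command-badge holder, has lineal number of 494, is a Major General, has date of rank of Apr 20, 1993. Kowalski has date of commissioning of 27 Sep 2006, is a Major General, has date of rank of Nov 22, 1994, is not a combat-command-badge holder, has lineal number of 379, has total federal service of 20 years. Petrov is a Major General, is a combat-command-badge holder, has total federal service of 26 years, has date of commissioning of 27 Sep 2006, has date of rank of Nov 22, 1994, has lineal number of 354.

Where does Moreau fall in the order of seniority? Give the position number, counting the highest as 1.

4

By grade: Amari, Saleh, Johansson and Moreau (General); then Tran, Petrov, Varga, Kowalski and Ferreira (Major General).
Among Amari, Saleh, Johansson and Moreau, by date of rank (later first) (reversed rule for this group): Amari (Mar 18, 2013) before Saleh, Johansson and Moreau (Dec 7, 2011).
Among Saleh, Johansson and Moreau, by date of commissioning (earlier first): Saleh (24 Nov 1993) before Johansson and Moreau (25 May 1996).
Among Johansson and Moreau, by total federal service (higher first): Johansson (23 years) before Moreau (13 years).
Among Tran, Petrov, Varga, Kowalski and Ferreira, by date of rank (later first) (reversed rule for this group): Tran, Petrov, Varga and Kowalski (Nov 22, 1994) before Ferreira (Apr 20, 1993).
Tran, Petrov, Varga and Kowalski all have date of commissioning 27 Sep 2006, so the next rule applies.
Among Tran, Petrov, Varga and Kowalski, by total federal service (higher first): Tran (33 years) before Petrov (26 years) before Varga (25 years) before Kowalski (20 years).
Order: Amari, Saleh, Johansson, Moreau, Tran, Petrov, Varga, Kowalski, Ferreira. So position 4.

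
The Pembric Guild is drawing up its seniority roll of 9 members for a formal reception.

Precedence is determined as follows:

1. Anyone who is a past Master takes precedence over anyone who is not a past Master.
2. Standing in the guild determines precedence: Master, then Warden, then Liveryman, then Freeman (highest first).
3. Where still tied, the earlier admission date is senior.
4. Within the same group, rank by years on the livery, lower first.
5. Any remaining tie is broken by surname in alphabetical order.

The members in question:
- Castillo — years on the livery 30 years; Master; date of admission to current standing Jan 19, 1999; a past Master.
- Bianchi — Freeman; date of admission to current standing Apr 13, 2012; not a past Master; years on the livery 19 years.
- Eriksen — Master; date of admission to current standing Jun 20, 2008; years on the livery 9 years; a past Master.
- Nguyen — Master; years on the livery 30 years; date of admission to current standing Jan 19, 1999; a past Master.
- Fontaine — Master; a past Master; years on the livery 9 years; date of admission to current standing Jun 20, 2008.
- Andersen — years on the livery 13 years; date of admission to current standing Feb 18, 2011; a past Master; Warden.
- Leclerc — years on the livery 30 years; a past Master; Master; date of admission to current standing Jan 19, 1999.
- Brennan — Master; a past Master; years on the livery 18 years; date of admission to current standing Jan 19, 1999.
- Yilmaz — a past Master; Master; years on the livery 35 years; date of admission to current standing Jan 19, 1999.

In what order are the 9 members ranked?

By the first rule: Brennan, Castillo, Leclerc, Nguyen, Yilmaz, Eriksen, Fontaine and Andersen (each a past Master); then Bianchi (not a past Master).
Among Brennan, Castillo, Leclerc, Nguyen, Yilmaz, Eriksen, Fontaine and Andersen, by standing in the guild: Brennan, Castillo, Leclerc, Nguyen, Yilmaz, Eriksen and Fontaine (Master) before Andersen (Warden).
Among Brennan, Castillo, Leclerc, Nguyen, Yilmaz, Eriksen and Fontaine, by date of admission to current standing (earlier first): Brennan, Castillo, Leclerc, Nguyen and Yilmaz (Jan 19, 1999) before Eriksen and Fontaine (Jun 20, 2008).
Among Brennan, Castillo, Leclerc, Nguyen and Yilmaz, by years on the livery (lower first): Brennan (18 years) before Castillo, Leclerc and Nguyen (30 years) before Yilmaz (35 years).
Among Castillo, Leclerc and Nguyen, alphabetically by surname: Castillo before Leclerc before Nguyen.
Eriksen and Fontaine both have years on the livery 9 years, so the next rule applies.
Among Eriksen and Fontaine, alphabetically by surname: Eriksen before Fontaine.
Full order: Brennan, Castillo, Leclerc, Nguyen, Yilmaz, Eriksen, Fontaine, Andersen, Bianchi.

Brennan, Castillo, Leclerc, Nguyen, Yilmaz, Eriksen, Fontaine, Andersen, Bianchi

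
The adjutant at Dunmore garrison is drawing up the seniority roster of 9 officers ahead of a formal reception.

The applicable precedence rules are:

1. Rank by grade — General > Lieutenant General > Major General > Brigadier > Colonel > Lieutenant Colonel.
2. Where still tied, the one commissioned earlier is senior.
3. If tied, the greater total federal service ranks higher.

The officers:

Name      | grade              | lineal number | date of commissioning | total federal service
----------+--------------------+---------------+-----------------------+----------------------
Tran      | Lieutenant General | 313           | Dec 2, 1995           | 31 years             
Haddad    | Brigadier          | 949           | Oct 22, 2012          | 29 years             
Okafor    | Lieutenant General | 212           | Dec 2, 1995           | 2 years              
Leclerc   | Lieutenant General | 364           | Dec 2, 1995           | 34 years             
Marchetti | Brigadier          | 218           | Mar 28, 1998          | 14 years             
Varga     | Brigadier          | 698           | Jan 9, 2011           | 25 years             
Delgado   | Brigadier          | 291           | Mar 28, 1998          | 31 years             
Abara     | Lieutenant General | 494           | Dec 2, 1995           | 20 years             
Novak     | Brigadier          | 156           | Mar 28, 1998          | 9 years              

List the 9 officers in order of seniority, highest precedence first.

By grade: Leclerc, Tran, Abara and Okafor (Lieutenant General); then Delgado, Marchetti, Novak, Varga and Haddad (Brigadier).
Leclerc, Tran, Abara and Okafor all have date of commissioning Dec 2, 1995, so the next rule applies.
Among Leclerc, Tran, Abara and Okafor, by total federal service (higher first): Leclerc (34 years) before Tran (31 years) before Abara (20 years) before Okafor (2 years).
Among Delgado, Marchetti, Novak, Varga and Haddad, by date of commissioning (earlier first): Delgado, Marchetti and Novak (Mar 28, 1998) before Varga (Jan 9, 2011) before Haddad (Oct 22, 2012).
Among Delgado, Marchetti and Novak, by total federal service (higher first): Delgado (31 years) before Marchetti (14 years) before Novak (9 years).
Full order: Leclerc, Tran, Abara, Okafor, Delgado, Marchetti, Novak, Varga, Haddad.

Leclerc, Tran, Abara, Okafor, Delgado, Marchetti, Novak, Varga, Haddad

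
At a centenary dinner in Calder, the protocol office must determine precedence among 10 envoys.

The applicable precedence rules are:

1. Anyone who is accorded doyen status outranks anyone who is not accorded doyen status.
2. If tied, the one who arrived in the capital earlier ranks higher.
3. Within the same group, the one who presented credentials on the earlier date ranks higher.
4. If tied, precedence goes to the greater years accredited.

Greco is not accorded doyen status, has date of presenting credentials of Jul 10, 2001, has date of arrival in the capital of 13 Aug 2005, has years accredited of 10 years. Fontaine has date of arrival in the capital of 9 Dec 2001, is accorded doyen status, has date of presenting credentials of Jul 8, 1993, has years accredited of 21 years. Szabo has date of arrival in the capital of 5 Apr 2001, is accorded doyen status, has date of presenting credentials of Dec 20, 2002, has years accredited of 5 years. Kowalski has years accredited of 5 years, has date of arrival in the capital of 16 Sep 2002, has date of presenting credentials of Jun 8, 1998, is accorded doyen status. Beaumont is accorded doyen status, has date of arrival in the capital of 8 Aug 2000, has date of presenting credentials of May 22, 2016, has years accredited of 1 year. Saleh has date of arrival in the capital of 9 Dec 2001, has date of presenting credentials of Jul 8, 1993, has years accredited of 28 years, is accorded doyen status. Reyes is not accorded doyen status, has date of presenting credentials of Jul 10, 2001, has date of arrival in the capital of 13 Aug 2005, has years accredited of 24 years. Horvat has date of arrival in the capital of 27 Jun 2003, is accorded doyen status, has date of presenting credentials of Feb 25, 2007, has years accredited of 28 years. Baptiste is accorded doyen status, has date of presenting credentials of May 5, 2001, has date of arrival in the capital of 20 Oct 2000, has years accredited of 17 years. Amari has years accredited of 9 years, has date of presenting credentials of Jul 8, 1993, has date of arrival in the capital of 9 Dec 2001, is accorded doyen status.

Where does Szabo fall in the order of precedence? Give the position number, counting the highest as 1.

By the first rule: Beaumont, Baptiste, Szabo, Saleh, Fontaine, Amari, Kowalski and Horvat (each accorded doyen status); then Reyes and Greco (both not accorded doyen status).
Among Beaumont, Baptiste, Szabo, Saleh, Fontaine, Amari, Kowalski and Horvat, by date of arrival in the capital (earlier first): Beaumont (8 Aug 2000) before Baptiste (20 Oct 2000) before Szabo (5 Apr 2001) before Saleh, Fontaine and Amari (9 Dec 2001) before Kowalski (16 Sep 2002) before Horvat (27 Jun 2003).
Saleh, Fontaine and Amari all have date of presenting credentials Jul 8, 1993, so the next rule applies.
Among Saleh, Fontaine and Amari, by years accredited (higher first): Saleh (28 years) before Fontaine (21 years) before Amari (9 years).
Reyes and Greco both have date of arrival in the capital 13 Aug 2005, so the next rule applies.
Reyes and Greco both have date of presenting credentials Jul 10, 2001, so the next rule applies.
Among Reyes and Greco, by years accredited (higher first): Reyes (24 years) before Greco (10 years).
Order: Beaumont, Baptiste, Szabo, Saleh, Fontaine, Amari, Kowalski, Horvat, Reyes, Greco. So position 3.

3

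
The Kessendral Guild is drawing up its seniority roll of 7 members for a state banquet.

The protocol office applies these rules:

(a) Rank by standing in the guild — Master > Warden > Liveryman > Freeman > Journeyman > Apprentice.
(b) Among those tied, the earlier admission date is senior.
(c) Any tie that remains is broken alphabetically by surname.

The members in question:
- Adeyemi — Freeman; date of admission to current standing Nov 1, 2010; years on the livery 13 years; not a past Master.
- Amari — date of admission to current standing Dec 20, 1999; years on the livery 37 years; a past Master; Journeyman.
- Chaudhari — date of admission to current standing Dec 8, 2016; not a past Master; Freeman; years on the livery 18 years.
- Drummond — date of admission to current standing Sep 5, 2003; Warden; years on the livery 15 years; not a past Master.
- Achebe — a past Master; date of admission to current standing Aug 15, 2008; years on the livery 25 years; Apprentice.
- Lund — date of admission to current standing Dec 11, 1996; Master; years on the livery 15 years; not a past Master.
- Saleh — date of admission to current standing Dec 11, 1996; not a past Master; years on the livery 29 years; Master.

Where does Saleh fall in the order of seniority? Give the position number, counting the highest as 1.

2

By standing in the guild: Lund and Saleh (Master); then Drummond (Warden); then Adeyemi and Chaudhari (Freeman); then Amari (Journeyman); then Achebe (Apprentice).
Lund and Saleh both have date of admission to current standing Dec 11, 1996, so the next rule applies.
Among Lund and Saleh, alphabetically by surname: Lund before Saleh.
Among Adeyemi and Chaudhari, by date of admission to current standing (earlier first): Adeyemi (Nov 1, 2010) before Chaudhari (Dec 8, 2016).
Order: Lund, Saleh, Drummond, Adeyemi, Chaudhari, Amari, Achebe. So position 2.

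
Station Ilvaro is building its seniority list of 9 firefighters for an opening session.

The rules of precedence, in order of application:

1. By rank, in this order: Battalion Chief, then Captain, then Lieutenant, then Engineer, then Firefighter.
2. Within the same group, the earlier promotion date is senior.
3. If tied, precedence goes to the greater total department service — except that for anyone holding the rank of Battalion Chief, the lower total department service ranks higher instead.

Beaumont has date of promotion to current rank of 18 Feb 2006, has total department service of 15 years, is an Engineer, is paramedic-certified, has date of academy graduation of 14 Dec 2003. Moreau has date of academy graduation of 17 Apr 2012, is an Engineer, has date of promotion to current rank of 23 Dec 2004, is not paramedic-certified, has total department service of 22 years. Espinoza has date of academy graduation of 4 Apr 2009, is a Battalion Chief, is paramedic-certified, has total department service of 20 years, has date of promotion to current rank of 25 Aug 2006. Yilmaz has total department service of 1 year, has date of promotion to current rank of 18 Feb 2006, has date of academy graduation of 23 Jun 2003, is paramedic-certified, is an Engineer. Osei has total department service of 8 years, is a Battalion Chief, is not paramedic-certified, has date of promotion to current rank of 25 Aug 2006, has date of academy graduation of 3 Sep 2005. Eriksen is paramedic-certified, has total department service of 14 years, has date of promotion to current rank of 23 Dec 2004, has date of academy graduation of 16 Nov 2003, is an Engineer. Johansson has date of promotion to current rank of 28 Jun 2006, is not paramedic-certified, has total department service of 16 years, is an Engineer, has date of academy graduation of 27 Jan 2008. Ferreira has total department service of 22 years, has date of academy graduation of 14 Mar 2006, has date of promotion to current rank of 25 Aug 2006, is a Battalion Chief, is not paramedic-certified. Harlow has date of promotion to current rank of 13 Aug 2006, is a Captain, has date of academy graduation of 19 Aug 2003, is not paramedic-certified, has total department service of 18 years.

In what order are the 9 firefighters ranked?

Osei, Espinoza, Ferreira, Harlow, Moreau, Eriksen, Beaumont, Yilmaz, Johansson

By rank: Osei, Espinoza and Ferreira (Battalion Chief); then Harlow (Captain); then Moreau, Eriksen, Beaumont, Yilmaz and Johansson (Engineer).
Osei, Espinoza and Ferreira all have date of promotion to current rank 25 Aug 2006, so the next rule applies.
Among Osei, Espinoza and Ferreira, by total department service (lower first) (reversed rule for this group): Osei (8 years) before Espinoza (20 years) before Ferreira (22 years).
Among Moreau, Eriksen, Beaumont, Yilmaz and Johansson, by date of promotion to current rank (earlier first): Moreau and Eriksen (23 Dec 2004) before Beaumont and Yilmaz (18 Feb 2006) before Johansson (28 Jun 2006).
Among Moreau and Eriksen, by total department service (higher first): Moreau (22 years) before Eriksen (14 years).
Among Beaumont and Yilmaz, by total department service (higher first): Beaumont (15 years) before Yilmaz (1 year).
Full order: Osei, Espinoza, Ferreira, Harlow, Moreau, Eriksen, Beaumont, Yilmaz, Johansson.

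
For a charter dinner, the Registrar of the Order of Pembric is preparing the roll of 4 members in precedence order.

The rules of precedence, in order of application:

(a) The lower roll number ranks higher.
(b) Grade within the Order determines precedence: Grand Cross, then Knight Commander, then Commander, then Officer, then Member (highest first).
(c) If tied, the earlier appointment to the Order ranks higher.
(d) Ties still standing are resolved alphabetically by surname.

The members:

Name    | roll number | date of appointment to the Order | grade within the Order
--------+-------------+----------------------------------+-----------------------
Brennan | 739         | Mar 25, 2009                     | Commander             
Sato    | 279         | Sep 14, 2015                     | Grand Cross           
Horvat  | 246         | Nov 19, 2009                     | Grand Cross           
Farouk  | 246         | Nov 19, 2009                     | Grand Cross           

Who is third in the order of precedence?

By roll number (lower first): Farouk and Horvat (both 246); then Sato (279); then Brennan (739).
Farouk and Horvat are each Grand Cross, so the next rule applies.
Farouk and Horvat both have date of appointment to the Order Nov 19, 2009, so the next rule applies.
Among Farouk and Horvat, alphabetically by surname: Farouk before Horvat.
Order: Farouk, Horvat, Sato, Brennan.

Sato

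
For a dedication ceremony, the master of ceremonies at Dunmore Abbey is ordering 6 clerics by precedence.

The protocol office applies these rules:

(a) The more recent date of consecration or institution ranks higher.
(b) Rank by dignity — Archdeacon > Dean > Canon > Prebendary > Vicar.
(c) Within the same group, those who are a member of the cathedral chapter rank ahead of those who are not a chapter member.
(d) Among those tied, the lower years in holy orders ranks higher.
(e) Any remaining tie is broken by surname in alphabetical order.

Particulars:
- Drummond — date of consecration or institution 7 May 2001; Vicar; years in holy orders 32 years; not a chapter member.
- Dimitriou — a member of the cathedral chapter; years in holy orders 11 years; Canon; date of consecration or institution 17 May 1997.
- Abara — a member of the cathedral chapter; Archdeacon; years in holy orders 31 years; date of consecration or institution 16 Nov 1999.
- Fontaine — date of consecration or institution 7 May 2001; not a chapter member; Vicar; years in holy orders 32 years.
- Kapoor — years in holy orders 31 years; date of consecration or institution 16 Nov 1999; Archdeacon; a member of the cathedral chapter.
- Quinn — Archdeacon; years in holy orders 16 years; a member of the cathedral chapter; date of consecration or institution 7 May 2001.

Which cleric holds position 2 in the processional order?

By date of consecration or institution (later first): Quinn, Drummond and Fontaine (each 7 May 2001); then Abara and Kapoor (both 16 Nov 1999); then Dimitriou (17 May 1997).
Among Quinn, Drummond and Fontaine, by dignity: Quinn (Archdeacon) before Drummond and Fontaine (Vicar).
Drummond and Fontaine are each not a chapter member, so the next rule applies.
Drummond and Fontaine both have years in holy orders 32 years, so the next rule applies.
Among Drummond and Fontaine, alphabetically by surname: Drummond before Fontaine.
Abara and Kapoor are each Archdeacon, so the next rule applies.
Abara and Kapoor are each a member of the cathedral chapter, so the next rule applies.
Abara and Kapoor both have years in holy orders 31 years, so the next rule applies.
Among Abara and Kapoor, alphabetically by surname: Abara before Kapoor.
Order: Quinn, Drummond, Fontaine, Abara, Kapoor, Dimitriou.

Drummond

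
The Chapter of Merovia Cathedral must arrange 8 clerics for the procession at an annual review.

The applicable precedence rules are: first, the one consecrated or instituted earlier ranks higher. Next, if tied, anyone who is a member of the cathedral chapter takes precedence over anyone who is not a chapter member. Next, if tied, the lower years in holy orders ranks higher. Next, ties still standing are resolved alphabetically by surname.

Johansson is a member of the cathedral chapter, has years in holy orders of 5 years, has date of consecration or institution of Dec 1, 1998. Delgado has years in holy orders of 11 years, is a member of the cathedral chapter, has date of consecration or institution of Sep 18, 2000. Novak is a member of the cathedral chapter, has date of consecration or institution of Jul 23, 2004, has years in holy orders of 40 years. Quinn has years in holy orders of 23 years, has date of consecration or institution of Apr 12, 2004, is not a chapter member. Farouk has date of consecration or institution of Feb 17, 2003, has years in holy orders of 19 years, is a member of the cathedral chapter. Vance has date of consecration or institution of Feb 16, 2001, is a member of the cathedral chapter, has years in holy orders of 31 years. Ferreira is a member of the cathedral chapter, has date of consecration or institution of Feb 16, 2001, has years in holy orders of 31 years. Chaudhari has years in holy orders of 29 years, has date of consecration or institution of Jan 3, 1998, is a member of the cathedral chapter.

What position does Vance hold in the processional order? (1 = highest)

By date of consecration or institution (earlier first): Chaudhari (Jan 3, 1998); then Johansson (Dec 1, 1998); then Delgado (Sep 18, 2000); then Ferreira and Vance (both Feb 16, 2001); then Farouk (Feb 17, 2003); then Quinn (Apr 12, 2004); then Novak (Jul 23, 2004).
Ferreira and Vance are each a member of the cathedral chapter, so the next rule applies.
Ferreira and Vance both have years in holy orders 31 years, so the next rule applies.
Among Ferreira and Vance, alphabetically by surname: Ferreira before Vance.
Order: Chaudhari, Johansson, Delgado, Ferreira, Vance, Farouk, Quinn, Novak. So position 5.

5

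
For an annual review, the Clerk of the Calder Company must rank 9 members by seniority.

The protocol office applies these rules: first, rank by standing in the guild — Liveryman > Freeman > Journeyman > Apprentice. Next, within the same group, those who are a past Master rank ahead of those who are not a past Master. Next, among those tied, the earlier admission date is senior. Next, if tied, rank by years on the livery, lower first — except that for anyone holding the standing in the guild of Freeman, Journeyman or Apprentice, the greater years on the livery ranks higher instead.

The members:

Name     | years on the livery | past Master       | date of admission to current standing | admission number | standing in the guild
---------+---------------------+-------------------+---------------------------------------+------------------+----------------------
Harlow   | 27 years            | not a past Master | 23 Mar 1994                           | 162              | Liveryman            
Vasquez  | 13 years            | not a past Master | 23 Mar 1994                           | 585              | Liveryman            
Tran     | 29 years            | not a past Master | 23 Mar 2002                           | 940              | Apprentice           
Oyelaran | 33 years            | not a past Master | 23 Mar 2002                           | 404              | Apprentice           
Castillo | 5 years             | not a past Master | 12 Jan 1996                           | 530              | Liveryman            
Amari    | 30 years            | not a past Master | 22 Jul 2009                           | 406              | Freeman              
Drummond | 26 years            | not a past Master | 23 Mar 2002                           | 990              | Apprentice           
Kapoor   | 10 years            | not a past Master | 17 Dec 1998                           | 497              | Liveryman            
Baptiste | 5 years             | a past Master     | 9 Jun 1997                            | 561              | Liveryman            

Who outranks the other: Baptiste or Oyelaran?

By standing in the guild: Baptiste, Vasquez, Harlow, Castillo and Kapoor (Liveryman); then Amari (Freeman); then Oyelaran, Tran and Drummond (Apprentice).
Among Baptiste, Vasquez, Harlow, Castillo and Kapoor, a past Master before not a past Master: Baptiste (a past Master) before Vasquez, Harlow, Castillo and Kapoor (not a past Master).
Among Vasquez, Harlow, Castillo and Kapoor, by date of admission to current standing (earlier first): Vasquez and Harlow (23 Mar 1994) before Castillo (12 Jan 1996) before Kapoor (17 Dec 1998).
Among Vasquez and Harlow, by years on the livery (lower first): Vasquez (13 years) before Harlow (27 years).
Oyelaran, Tran and Drummond are each not a past Master, so the next rule applies.
Oyelaran, Tran and Drummond all have date of admission to current standing 23 Mar 2002, so the next rule applies.
Among Oyelaran, Tran and Drummond, by years on the livery (higher first) (reversed rule for this group): Oyelaran (33 years) before Tran (29 years) before Drummond (26 years).
So Baptiste takes precedence.

Baptiste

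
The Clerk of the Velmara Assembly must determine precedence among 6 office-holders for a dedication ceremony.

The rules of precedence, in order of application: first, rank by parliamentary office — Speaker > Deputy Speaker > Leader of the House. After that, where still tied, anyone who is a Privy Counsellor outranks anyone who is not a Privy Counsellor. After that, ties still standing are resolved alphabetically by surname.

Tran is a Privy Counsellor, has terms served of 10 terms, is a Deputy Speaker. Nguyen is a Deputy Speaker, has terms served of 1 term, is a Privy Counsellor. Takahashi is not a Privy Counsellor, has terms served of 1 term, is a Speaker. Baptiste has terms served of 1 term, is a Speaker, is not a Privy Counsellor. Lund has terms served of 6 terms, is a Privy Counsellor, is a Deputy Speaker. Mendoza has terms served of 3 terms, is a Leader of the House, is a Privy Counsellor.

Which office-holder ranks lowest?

By parliamentary office: Baptiste and Takahashi (Speaker); then Lund, Nguyen and Tran (Deputy Speaker); then Mendoza (Leader of the House).
Baptiste and Takahashi are each not a Privy Counsellor, so the next rule applies.
Among Baptiste and Takahashi, alphabetically by surname: Baptiste before Takahashi.
Lund, Nguyen and Tran are each a Privy Counsellor, so the next rule applies.
Among Lund, Nguyen and Tran, alphabetically by surname: Lund before Nguyen before Tran.
Order: Baptiste, Takahashi, Lund, Nguyen, Tran, Mendoza.

Mendoza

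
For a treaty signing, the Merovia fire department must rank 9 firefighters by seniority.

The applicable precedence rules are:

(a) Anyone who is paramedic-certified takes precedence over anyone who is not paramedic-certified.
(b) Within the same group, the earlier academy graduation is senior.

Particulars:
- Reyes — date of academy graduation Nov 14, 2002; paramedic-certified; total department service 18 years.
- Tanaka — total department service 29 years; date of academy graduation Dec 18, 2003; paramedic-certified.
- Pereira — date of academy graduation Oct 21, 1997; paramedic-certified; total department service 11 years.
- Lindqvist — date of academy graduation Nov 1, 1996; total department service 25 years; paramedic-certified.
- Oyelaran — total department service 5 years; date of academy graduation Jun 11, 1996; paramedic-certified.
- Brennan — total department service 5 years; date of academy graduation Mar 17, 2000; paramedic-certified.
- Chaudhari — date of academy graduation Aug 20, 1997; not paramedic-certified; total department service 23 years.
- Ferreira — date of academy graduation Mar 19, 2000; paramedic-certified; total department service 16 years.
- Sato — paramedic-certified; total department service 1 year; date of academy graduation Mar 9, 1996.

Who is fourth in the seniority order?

By the first rule: Sato, Oyelaran, Lindqvist, Pereira, Brennan, Ferreira, Reyes and Tanaka (each paramedic-certified); then Chaudhari (not paramedic-certified).
Among Sato, Oyelaran, Lindqvist, Pereira, Brennan, Ferreira, Reyes and Tanaka, by date of academy graduation (earlier first): Sato (Mar 9, 1996) before Oyelaran (Jun 11, 1996) before Lindqvist (Nov 1, 1996) before Pereira (Oct 21, 1997) before Brennan (Mar 17, 2000) before Ferreira (Mar 19, 2000) before Reyes (Nov 14, 2002) before Tanaka (Dec 18, 2003).
Order: Sato, Oyelaran, Lindqvist, Pereira, Brennan, Ferreira, Reyes, Tanaka, Chaudhari.

Pereira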